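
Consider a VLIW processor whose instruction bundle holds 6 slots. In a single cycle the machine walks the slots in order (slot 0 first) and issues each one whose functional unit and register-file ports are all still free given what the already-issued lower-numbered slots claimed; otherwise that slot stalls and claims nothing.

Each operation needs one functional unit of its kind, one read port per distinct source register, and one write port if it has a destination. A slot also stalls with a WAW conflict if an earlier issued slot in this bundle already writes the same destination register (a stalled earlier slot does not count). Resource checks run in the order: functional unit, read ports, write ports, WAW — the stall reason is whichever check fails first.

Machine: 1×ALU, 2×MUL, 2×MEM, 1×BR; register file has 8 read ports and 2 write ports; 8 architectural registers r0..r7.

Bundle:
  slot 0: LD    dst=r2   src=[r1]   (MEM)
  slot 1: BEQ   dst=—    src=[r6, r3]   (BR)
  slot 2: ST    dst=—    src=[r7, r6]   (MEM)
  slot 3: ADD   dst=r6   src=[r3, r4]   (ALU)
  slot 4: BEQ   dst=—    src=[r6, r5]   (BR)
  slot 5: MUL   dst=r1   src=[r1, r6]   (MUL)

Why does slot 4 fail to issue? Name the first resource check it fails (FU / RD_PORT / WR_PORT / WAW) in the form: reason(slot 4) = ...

#0 MEM src=r1 dispatched  <A:1 Mu:2 Ld:1 B:1 rd:7 wr:1>
#1 BR src=r6,r3 dispatched  <A:1 Mu:2 Ld:1 B:0 rd:5 wr:1>
#2 MEM src=r7,r6 dispatched  <A:1 Mu:2 Ld:0 B:0 rd:3 wr:1>
#3 ALU src=r3,r4 dispatched  <A:0 Mu:2 Ld:0 B:0 rd:1 wr:0>
#4 BR src=r6,r5 held:FU  <A:0 Mu:2 Ld:0 B:0 rd:1 wr:0>
#5 MUL src=r1,r6 held:RD_PORT  <A:0 Mu:2 Ld:0 B:0 rd:1 wr:0>

reason(slot 4) = FU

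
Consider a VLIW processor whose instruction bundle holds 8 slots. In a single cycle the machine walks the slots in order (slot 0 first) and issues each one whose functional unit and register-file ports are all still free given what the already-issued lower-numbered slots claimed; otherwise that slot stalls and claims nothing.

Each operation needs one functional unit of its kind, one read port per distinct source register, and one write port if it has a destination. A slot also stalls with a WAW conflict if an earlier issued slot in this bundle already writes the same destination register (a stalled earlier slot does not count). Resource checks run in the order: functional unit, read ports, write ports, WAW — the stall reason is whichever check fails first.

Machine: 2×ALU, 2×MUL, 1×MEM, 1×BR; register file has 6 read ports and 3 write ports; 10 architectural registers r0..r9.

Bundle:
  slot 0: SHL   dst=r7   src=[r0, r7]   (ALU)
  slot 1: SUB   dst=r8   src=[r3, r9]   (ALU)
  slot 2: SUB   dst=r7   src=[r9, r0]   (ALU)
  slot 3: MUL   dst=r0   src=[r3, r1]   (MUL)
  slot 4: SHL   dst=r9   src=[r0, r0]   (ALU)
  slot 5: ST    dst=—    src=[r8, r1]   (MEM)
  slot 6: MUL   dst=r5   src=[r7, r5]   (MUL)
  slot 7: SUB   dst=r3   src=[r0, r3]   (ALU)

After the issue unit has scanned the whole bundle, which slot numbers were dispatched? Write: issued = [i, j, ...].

issued = [0, 1, 3]

(0) want 1×ALU +2rd +1wr — yes → AL1|MU2|ME1|BR1|rd4|wr2
(1) want 1×ALU +2rd +1wr — yes → AL0|MU2|ME1|BR1|rd2|wr1
(2) want 1×ALU +2rd +1wr — FU → AL0|MU2|ME1|BR1|rd2|wr1
(3) want 1×MUL +2rd +1wr — yes → AL0|MU1|ME1|BR1|rd0|wr0
(4) want 1×ALU +1rd +1wr — FU → AL0|MU1|ME1|BR1|rd0|wr0
(5) want 1×MEM +2rd +0wr — RD_PORT → AL0|MU1|ME1|BR1|rd0|wr0
(6) want 1×MUL +2rd +1wr — RD_PORT → AL0|MU1|ME1|BR1|rd0|wr0
(7) want 1×ALU +2rd +1wr — FU → AL0|MU1|ME1|BR1|rd0|wr0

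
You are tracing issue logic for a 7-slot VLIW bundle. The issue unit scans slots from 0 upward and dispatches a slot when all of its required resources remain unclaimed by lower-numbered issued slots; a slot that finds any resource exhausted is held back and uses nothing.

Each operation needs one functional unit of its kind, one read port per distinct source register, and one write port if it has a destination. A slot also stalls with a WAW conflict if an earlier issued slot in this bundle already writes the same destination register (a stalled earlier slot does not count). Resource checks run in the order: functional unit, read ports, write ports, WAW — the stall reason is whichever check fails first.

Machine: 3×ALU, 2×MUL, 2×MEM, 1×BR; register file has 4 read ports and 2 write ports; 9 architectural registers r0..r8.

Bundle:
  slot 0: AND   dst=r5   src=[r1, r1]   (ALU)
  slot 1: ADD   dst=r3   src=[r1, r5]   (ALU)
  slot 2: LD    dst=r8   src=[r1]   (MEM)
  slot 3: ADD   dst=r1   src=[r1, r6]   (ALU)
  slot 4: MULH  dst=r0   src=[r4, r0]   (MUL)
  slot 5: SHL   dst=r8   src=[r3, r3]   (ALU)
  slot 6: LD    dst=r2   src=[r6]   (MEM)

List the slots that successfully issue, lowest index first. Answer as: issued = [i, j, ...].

issued = [0, 1]

  0. ALU→r5 ⇒ go  {2A/2Mu/2Ld/1B | 3r 1w}
  1. ALU→r3 ⇒ go  {1A/2Mu/2Ld/1B | 1r 0w}
  2. MEM→r8 ⇒ no(WR_PORT)  {1A/2Mu/2Ld/1B | 1r 0w}
  3. ALU→r1 ⇒ no(RD_PORT)  {1A/2Mu/2Ld/1B | 1r 0w}
  4. MUL→r0 ⇒ no(RD_PORT)  {1A/2Mu/2Ld/1B | 1r 0w}
  5. ALU→r8 ⇒ no(WR_PORT)  {1A/2Mu/2Ld/1B | 1r 0w}
  6. MEM→r2 ⇒ no(WR_PORT)  {1A/2Mu/2Ld/1B | 1r 0w}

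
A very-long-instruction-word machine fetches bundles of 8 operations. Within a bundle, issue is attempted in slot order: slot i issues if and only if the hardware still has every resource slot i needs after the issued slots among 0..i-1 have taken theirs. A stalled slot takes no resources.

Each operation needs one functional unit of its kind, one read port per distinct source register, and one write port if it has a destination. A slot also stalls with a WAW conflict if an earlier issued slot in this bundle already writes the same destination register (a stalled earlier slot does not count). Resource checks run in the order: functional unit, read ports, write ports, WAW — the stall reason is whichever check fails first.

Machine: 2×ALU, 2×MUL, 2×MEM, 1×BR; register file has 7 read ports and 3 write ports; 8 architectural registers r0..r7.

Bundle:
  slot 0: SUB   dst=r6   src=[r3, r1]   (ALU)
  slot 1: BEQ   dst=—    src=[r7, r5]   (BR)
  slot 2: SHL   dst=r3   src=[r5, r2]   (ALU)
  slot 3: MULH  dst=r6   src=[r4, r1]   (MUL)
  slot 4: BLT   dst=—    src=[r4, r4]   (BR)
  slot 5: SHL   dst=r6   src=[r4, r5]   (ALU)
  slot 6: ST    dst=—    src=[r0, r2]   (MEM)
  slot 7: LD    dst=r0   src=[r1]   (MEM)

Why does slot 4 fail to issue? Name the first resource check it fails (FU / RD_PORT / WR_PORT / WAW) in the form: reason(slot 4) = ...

slot 0 (ALU): ISSUE — free A1,Mu2,Ld2,B1 rp5 wp2
slot 1 (BR): ISSUE — free A1,Mu2,Ld2,B0 rp3 wp2
slot 2 (ALU): ISSUE — free A0,Mu2,Ld2,B0 rp1 wp1
slot 3 (MUL): stall RD_PORT — free A0,Mu2,Ld2,B0 rp1 wp1
slot 4 (BR): stall FU — free A0,Mu2,Ld2,B0 rp1 wp1
slot 5 (ALU): stall FU — free A0,Mu2,Ld2,B0 rp1 wp1
slot 6 (MEM): stall RD_PORT — free A0,Mu2,Ld2,B0 rp1 wp1
slot 7 (MEM): ISSUE — free A0,Mu2,Ld1,B0 rp0 wp0

reason(slot 4) = FU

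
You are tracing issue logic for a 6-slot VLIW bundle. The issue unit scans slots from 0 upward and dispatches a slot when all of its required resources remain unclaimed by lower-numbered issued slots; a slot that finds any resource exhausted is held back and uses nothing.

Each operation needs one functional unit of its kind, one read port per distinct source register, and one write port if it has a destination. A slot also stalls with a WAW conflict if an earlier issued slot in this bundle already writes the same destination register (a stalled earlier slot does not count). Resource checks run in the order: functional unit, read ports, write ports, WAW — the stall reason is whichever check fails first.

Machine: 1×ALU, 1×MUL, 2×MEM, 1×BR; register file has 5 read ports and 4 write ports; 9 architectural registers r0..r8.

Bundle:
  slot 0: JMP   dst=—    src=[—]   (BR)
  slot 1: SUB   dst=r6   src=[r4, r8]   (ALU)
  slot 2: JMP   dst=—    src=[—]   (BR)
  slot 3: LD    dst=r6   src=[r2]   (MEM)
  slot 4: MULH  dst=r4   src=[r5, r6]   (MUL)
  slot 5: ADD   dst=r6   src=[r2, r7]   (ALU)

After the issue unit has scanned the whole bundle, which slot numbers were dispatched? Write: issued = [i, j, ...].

issued = [0, 1, 4]

[0] BR needs rd=0 wr=0: ok; after: ALU=1 MUL=1 MEM=2 BR=0, R=5, W=4
[1] ALU needs rd=2 wr=1: ok; after: ALU=0 MUL=1 MEM=2 BR=0, R=3, W=3
[2] BR needs rd=0 wr=0: FU; after: ALU=0 MUL=1 MEM=2 BR=0, R=3, W=3
[3] MEM needs rd=1 wr=1: WAW; after: ALU=0 MUL=1 MEM=2 BR=0, R=3, W=3
[4] MUL needs rd=2 wr=1: ok; after: ALU=0 MUL=0 MEM=2 BR=0, R=1, W=2
[5] ALU needs rd=2 wr=1: FU; after: ALU=0 MUL=0 MEM=2 BR=0, R=1, W=2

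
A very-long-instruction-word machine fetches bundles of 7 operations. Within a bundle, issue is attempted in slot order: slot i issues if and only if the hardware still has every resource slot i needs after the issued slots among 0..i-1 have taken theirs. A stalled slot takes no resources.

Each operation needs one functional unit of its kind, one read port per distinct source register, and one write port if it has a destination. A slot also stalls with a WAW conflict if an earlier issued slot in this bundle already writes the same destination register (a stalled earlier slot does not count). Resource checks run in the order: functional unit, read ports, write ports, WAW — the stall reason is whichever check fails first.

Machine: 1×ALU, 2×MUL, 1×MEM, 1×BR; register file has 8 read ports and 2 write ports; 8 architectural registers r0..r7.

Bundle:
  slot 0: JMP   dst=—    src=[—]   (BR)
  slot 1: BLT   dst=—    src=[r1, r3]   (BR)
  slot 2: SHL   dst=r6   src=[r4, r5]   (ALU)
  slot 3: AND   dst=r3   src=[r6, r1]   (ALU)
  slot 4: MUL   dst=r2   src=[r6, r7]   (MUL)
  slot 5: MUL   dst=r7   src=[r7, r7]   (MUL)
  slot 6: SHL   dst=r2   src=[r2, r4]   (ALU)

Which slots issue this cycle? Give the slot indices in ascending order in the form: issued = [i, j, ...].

issued = [0, 2, 4]

[0] BR needs rd=0 wr=0: ok; after: ALU=1 MUL=2 MEM=1 BR=0, R=8, W=2
[1] BR needs rd=2 wr=0: FU; after: ALU=1 MUL=2 MEM=1 BR=0, R=8, W=2
[2] ALU needs rd=2 wr=1: ok; after: ALU=0 MUL=2 MEM=1 BR=0, R=6, W=1
[3] ALU needs rd=2 wr=1: FU; after: ALU=0 MUL=2 MEM=1 BR=0, R=6, W=1
[4] MUL needs rd=2 wr=1: ok; after: ALU=0 MUL=1 MEM=1 BR=0, R=4, W=0
[5] MUL needs rd=1 wr=1: WR_PORT; after: ALU=0 MUL=1 MEM=1 BR=0, R=4, W=0
[6] ALU needs rd=2 wr=1: FU; after: ALU=0 MUL=1 MEM=1 BR=0, R=4, W=0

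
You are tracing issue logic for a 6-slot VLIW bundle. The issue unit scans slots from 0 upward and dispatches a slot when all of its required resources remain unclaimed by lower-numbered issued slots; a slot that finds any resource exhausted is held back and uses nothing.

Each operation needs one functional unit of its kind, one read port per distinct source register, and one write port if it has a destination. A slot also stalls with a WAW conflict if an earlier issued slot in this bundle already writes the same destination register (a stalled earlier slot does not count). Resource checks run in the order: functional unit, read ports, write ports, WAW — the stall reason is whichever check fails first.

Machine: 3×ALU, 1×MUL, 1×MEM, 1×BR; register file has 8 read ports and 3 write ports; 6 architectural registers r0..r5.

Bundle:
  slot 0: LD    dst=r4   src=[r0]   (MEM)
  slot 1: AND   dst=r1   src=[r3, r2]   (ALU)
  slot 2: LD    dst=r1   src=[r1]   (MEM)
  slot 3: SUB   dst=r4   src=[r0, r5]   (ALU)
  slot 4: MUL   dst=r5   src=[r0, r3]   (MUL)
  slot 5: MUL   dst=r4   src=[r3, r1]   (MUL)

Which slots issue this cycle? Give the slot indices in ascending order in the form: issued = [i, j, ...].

issued = [0, 1, 4]

  0. MEM→r4 ⇒ go  {3A/1Mu/0Ld/1B | 7r 2w}
  1. ALU→r1 ⇒ go  {2A/1Mu/0Ld/1B | 5r 1w}
  2. MEM→r1 ⇒ no(FU)  {2A/1Mu/0Ld/1B | 5r 1w}
  3. ALU→r4 ⇒ no(WAW)  {2A/1Mu/0Ld/1B | 5r 1w}
  4. MUL→r5 ⇒ go  {2A/0Mu/0Ld/1B | 3r 0w}
  5. MUL→r4 ⇒ no(FU)  {2A/0Mu/0Ld/1B | 3r 0w}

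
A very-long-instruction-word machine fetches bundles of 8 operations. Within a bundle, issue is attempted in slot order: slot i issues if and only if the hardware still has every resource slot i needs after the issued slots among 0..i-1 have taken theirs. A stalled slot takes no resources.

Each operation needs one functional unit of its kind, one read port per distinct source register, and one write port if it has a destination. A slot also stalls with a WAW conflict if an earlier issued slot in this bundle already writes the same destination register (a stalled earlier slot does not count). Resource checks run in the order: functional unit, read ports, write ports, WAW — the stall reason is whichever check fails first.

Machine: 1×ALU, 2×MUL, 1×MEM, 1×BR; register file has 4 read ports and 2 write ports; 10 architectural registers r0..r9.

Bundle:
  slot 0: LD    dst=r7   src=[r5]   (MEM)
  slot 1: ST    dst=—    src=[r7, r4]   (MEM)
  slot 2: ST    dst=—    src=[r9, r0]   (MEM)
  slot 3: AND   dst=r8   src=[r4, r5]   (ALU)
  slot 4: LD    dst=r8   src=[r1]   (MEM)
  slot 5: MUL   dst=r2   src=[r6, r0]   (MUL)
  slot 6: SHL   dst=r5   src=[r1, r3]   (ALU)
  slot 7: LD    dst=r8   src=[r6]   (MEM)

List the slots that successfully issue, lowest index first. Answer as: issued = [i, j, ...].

slot 0 (MEM): ISSUE — free A1,Mu2,Ld0,B1 rp3 wp1
slot 1 (MEM): stall FU — free A1,Mu2,Ld0,B1 rp3 wp1
slot 2 (MEM): stall FU — free A1,Mu2,Ld0,B1 rp3 wp1
slot 3 (ALU): ISSUE — free A0,Mu2,Ld0,B1 rp1 wp0
slot 4 (MEM): stall FU — free A0,Mu2,Ld0,B1 rp1 wp0
slot 5 (MUL): stall RD_PORT — free A0,Mu2,Ld0,B1 rp1 wp0
slot 6 (ALU): stall FU — free A0,Mu2,Ld0,B1 rp1 wp0
slot 7 (MEM): stall FU — free A0,Mu2,Ld0,B1 rp1 wp0

issued = [0, 3]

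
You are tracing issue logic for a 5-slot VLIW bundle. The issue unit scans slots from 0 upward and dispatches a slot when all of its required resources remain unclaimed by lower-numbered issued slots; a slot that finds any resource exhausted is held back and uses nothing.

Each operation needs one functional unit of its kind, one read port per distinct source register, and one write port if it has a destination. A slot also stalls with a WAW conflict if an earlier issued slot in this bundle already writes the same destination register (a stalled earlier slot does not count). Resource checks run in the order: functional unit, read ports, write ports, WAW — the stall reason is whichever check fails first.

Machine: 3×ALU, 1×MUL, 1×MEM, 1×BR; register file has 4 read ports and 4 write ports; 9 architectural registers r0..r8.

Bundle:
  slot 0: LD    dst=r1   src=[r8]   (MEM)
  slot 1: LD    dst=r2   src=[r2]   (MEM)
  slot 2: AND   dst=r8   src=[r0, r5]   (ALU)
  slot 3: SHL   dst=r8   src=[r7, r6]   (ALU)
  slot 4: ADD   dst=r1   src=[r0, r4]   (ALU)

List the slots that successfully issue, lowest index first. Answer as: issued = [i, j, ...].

issued = [0, 2]

[0] MEM needs rd=1 wr=1: ok; after: ALU=3 MUL=1 MEM=0 BR=1, R=3, W=3
[1] MEM needs rd=1 wr=1: FU; after: ALU=3 MUL=1 MEM=0 BR=1, R=3, W=3
[2] ALU needs rd=2 wr=1: ok; after: ALU=2 MUL=1 MEM=0 BR=1, R=1, W=2
[3] ALU needs rd=2 wr=1: RD_PORT; after: ALU=2 MUL=1 MEM=0 BR=1, R=1, W=2
[4] ALU needs rd=2 wr=1: RD_PORT; after: ALU=2 MUL=1 MEM=0 BR=1, R=1, W=2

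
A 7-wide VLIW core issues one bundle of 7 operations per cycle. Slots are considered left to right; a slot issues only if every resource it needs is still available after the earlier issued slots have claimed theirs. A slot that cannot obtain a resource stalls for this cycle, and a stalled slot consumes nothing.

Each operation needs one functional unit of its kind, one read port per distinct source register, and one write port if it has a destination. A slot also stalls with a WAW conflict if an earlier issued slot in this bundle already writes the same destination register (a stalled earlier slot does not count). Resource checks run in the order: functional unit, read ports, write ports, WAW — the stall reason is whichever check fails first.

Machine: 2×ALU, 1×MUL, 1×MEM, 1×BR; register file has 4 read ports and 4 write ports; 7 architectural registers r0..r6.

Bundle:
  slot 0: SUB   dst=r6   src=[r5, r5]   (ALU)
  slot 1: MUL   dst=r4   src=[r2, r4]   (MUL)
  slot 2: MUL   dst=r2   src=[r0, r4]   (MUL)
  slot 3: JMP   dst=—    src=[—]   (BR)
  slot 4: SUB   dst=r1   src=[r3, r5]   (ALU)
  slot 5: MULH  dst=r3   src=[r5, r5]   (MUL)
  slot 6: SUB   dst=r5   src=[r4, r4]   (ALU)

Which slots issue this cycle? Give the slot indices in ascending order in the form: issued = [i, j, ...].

issued = [0, 1, 3, 6]

(0) want 1×ALU +1rd +1wr — yes → AL1|MU1|ME1|BR1|rd3|wr3
(1) want 1×MUL +2rd +1wr — yes → AL1|MU0|ME1|BR1|rd1|wr2
(2) want 1×MUL +2rd +1wr — FU → AL1|MU0|ME1|BR1|rd1|wr2
(3) want 1×BR +0rd +0wr — yes → AL1|MU0|ME1|BR0|rd1|wr2
(4) want 1×ALU +2rd +1wr — RD_PORT → AL1|MU0|ME1|BR0|rd1|wr2
(5) want 1×MUL +1rd +1wr — FU → AL1|MU0|ME1|BR0|rd1|wr2
(6) want 1×ALU +1rd +1wr — yes → AL0|MU0|ME1|BR0|rd0|wr1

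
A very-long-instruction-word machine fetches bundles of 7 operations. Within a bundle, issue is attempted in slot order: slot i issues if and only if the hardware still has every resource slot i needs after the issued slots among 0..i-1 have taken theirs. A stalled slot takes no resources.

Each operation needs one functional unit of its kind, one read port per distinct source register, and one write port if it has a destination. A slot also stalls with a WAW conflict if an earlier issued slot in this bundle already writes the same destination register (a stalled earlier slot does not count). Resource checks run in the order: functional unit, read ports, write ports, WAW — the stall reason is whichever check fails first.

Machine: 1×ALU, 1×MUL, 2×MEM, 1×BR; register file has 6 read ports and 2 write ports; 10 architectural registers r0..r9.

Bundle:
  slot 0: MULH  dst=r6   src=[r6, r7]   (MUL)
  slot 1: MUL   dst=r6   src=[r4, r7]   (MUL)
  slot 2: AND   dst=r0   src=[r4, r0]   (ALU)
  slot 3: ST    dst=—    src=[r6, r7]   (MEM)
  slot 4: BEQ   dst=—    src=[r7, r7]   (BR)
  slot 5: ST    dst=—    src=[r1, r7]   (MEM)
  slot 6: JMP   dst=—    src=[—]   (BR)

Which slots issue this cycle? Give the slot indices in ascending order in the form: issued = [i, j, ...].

issued = [0, 2, 3, 6]

#0 MUL src=r6,r7 dispatched  <A:1 Mu:0 Ld:2 B:1 rd:4 wr:1>
#1 MUL src=r4,r7 held:FU  <A:1 Mu:0 Ld:2 B:1 rd:4 wr:1>
#2 ALU src=r4,r0 dispatched  <A:0 Mu:0 Ld:2 B:1 rd:2 wr:0>
#3 MEM src=r6,r7 dispatched  <A:0 Mu:0 Ld:1 B:1 rd:0 wr:0>
#4 BR src=r7,r7 held:RD_PORT  <A:0 Mu:0 Ld:1 B:1 rd:0 wr:0>
#5 MEM src=r1,r7 held:RD_PORT  <A:0 Mu:0 Ld:1 B:1 rd:0 wr:0>
#6 BR src=- dispatched  <A:0 Mu:0 Ld:1 B:0 rd:0 wr:0>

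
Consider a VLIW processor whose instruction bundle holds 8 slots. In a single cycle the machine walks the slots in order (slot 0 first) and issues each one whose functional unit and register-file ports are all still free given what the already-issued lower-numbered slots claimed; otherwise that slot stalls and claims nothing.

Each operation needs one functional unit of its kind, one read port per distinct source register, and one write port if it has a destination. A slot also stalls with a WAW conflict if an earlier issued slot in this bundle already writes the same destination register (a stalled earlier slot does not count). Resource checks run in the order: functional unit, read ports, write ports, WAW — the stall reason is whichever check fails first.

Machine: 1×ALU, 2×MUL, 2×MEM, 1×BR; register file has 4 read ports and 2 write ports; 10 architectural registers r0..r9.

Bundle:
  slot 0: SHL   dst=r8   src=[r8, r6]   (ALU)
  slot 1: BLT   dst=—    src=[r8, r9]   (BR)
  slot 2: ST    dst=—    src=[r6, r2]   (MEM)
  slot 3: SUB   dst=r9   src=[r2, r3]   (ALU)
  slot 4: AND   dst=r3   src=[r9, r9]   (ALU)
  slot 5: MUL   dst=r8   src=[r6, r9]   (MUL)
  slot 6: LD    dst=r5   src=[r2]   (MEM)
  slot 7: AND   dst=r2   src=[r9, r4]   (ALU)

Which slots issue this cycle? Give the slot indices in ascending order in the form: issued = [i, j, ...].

#0 ALU src=r8,r6 dispatched  <A:0 Mu:2 Ld:2 B:1 rd:2 wr:1>
#1 BR src=r8,r9 dispatched  <A:0 Mu:2 Ld:2 B:0 rd:0 wr:1>
#2 MEM src=r6,r2 held:RD_PORT  <A:0 Mu:2 Ld:2 B:0 rd:0 wr:1>
#3 ALU src=r2,r3 held:FU  <A:0 Mu:2 Ld:2 B:0 rd:0 wr:1>
#4 ALU src=r9,r9 held:FU  <A:0 Mu:2 Ld:2 B:0 rd:0 wr:1>
#5 MUL src=r6,r9 held:RD_PORT  <A:0 Mu:2 Ld:2 B:0 rd:0 wr:1>
#6 MEM src=r2 held:RD_PORT  <A:0 Mu:2 Ld:2 B:0 rd:0 wr:1>
#7 ALU src=r9,r4 held:FU  <A:0 Mu:2 Ld:2 B:0 rd:0 wr:1>

issued = [0, 1]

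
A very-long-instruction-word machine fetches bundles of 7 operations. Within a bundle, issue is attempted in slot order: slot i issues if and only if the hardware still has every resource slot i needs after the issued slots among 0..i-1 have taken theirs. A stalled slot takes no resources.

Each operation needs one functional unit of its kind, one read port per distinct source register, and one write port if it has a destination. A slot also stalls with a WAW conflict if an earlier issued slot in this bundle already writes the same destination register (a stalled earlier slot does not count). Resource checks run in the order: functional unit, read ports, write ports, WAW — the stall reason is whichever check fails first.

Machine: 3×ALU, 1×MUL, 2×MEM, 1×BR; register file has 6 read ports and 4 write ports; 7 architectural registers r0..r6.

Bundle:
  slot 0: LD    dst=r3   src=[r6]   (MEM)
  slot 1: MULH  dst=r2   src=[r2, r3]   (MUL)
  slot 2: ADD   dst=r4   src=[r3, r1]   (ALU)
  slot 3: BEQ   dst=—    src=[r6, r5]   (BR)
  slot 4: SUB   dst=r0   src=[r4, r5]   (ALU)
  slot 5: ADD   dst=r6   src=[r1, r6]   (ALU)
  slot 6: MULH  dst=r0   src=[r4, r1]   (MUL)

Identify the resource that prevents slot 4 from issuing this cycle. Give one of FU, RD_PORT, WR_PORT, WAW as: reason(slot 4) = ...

slot 0 (MEM): ISSUE — free A3,Mu1,Ld1,B1 rp5 wp3
slot 1 (MUL): ISSUE — free A3,Mu0,Ld1,B1 rp3 wp2
slot 2 (ALU): ISSUE — free A2,Mu0,Ld1,B1 rp1 wp1
slot 3 (BR): stall RD_PORT — free A2,Mu0,Ld1,B1 rp1 wp1
slot 4 (ALU): stall RD_PORT — free A2,Mu0,Ld1,B1 rp1 wp1
slot 5 (ALU): stall RD_PORT — free A2,Mu0,Ld1,B1 rp1 wp1
slot 6 (MUL): stall FU — free A2,Mu0,Ld1,B1 rp1 wp1

reason(slot 4) = RD_PORT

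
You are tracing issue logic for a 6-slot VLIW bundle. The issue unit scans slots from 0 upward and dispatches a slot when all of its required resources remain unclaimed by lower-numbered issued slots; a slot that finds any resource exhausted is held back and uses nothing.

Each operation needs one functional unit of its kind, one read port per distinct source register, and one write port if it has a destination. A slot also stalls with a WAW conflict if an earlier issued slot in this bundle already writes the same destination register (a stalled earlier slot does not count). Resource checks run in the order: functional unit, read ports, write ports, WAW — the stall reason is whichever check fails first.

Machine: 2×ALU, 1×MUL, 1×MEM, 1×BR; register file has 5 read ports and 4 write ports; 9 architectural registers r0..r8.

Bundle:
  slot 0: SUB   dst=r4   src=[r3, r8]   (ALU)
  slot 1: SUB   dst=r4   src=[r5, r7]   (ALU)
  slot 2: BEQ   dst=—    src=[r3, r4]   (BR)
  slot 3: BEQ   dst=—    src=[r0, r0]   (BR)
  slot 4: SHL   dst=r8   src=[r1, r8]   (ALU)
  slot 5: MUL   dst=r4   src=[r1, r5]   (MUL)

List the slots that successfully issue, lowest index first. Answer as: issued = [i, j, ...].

(0) want 1×ALU +2rd +1wr — yes → AL1|MU1|ME1|BR1|rd3|wr3
(1) want 1×ALU +2rd +1wr — WAW → AL1|MU1|ME1|BR1|rd3|wr3
(2) want 1×BR +2rd +0wr — yes → AL1|MU1|ME1|BR0|rd1|wr3
(3) want 1×BR +1rd +0wr — FU → AL1|MU1|ME1|BR0|rd1|wr3
(4) want 1×ALU +2rd +1wr — RD_PORT → AL1|MU1|ME1|BR0|rd1|wr3
(5) want 1×MUL +2rd +1wr — RD_PORT → AL1|MU1|ME1|BR0|rd1|wr3

issued = [0, 2]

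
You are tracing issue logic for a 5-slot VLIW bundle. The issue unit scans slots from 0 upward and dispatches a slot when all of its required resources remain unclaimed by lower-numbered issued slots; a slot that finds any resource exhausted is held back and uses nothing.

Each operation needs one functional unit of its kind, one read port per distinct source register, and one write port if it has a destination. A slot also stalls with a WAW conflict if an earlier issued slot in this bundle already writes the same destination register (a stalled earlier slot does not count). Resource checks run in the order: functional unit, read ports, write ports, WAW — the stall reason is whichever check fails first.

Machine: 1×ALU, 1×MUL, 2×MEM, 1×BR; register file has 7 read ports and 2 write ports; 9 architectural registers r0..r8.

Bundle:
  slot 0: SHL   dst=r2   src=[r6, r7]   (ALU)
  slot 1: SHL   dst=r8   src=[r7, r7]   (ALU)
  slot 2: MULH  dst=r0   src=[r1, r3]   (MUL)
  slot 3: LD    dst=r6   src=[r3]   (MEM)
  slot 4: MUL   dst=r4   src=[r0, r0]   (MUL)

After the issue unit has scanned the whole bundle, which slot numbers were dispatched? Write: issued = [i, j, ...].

issued = [0, 2]

  0. ALU→r2 ⇒ go  {0A/1Mu/2Ld/1B | 5r 1w}
  1. ALU→r8 ⇒ no(FU)  {0A/1Mu/2Ld/1B | 5r 1w}
  2. MUL→r0 ⇒ go  {0A/0Mu/2Ld/1B | 3r 0w}
  3. MEM→r6 ⇒ no(WR_PORT)  {0A/0Mu/2Ld/1B | 3r 0w}
  4. MUL→r4 ⇒ no(FU)  {0A/0Mu/2Ld/1B | 3r 0w}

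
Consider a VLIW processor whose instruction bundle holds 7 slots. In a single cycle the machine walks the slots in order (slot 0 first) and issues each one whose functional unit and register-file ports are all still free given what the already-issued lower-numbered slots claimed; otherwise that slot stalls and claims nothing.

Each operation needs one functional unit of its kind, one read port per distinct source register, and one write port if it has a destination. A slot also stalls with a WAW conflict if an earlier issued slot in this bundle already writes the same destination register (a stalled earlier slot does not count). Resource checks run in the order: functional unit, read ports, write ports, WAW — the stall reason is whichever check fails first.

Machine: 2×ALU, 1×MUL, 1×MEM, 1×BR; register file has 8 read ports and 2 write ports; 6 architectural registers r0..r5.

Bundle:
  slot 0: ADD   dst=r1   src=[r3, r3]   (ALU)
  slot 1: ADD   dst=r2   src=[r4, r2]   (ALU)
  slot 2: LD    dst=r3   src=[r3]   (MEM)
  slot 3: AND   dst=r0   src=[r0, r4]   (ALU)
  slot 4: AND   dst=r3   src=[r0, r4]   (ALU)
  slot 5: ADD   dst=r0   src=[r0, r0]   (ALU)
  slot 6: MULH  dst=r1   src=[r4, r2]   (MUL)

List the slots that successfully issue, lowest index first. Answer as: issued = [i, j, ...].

issued = [0, 1]

[0] ALU needs rd=1 wr=1: ok; after: ALU=1 MUL=1 MEM=1 BR=1, R=7, W=1
[1] ALU needs rd=2 wr=1: ok; after: ALU=0 MUL=1 MEM=1 BR=1, R=5, W=0
[2] MEM needs rd=1 wr=1: WR_PORT; after: ALU=0 MUL=1 MEM=1 BR=1, R=5, W=0
[3] ALU needs rd=2 wr=1: FU; after: ALU=0 MUL=1 MEM=1 BR=1, R=5, W=0
[4] ALU needs rd=2 wr=1: FU; after: ALU=0 MUL=1 MEM=1 BR=1, R=5, W=0
[5] ALU needs rd=1 wr=1: FU; after: ALU=0 MUL=1 MEM=1 BR=1, R=5, W=0
[6] MUL needs rd=2 wr=1: WR_PORT; after: ALU=0 MUL=1 MEM=1 BR=1, R=5, W=0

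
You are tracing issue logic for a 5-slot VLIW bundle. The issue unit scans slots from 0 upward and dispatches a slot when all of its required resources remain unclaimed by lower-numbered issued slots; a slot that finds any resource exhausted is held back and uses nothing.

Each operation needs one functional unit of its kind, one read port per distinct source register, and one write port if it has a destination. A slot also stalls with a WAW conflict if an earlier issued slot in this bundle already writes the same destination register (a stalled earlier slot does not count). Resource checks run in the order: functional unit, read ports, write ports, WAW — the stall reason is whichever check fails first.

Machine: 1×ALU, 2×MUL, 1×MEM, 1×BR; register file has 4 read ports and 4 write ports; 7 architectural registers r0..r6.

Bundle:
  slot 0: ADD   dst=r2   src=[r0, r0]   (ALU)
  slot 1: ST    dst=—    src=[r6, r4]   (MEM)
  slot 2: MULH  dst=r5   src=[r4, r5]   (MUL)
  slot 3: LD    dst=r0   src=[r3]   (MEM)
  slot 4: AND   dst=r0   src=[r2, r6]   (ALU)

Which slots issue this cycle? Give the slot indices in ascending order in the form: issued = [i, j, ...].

slot 0 (ALU): ISSUE — free A0,Mu2,Ld1,B1 rp3 wp3
slot 1 (MEM): ISSUE — free A0,Mu2,Ld0,B1 rp1 wp3
slot 2 (MUL): stall RD_PORT — free A0,Mu2,Ld0,B1 rp1 wp3
slot 3 (MEM): stall FU — free A0,Mu2,Ld0,B1 rp1 wp3
slot 4 (ALU): stall FU — free A0,Mu2,Ld0,B1 rp1 wp3

issued = [0, 1]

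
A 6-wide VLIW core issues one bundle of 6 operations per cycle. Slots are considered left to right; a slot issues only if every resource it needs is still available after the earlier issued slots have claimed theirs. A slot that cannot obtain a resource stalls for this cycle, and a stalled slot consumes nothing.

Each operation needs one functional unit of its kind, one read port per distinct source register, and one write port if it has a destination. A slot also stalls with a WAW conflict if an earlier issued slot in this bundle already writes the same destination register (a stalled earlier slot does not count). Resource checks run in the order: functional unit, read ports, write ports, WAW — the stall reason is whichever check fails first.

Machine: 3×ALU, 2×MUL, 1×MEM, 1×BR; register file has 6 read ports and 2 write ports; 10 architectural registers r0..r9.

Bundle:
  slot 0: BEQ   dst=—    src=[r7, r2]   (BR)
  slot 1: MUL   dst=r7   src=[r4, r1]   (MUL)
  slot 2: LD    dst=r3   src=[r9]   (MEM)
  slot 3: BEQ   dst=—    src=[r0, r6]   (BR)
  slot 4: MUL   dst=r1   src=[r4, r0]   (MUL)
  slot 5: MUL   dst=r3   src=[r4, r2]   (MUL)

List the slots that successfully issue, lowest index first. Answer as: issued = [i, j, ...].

issued = [0, 1, 2]

slot 0 (BR): ISSUE — free A3,Mu2,Ld1,B0 rp4 wp2
slot 1 (MUL): ISSUE — free A3,Mu1,Ld1,B0 rp2 wp1
slot 2 (MEM): ISSUE — free A3,Mu1,Ld0,B0 rp1 wp0
slot 3 (BR): stall FU — free A3,Mu1,Ld0,B0 rp1 wp0
slot 4 (MUL): stall RD_PORT — free A3,Mu1,Ld0,B0 rp1 wp0
slot 5 (MUL): stall RD_PORT — free A3,Mu1,Ld0,B0 rp1 wp0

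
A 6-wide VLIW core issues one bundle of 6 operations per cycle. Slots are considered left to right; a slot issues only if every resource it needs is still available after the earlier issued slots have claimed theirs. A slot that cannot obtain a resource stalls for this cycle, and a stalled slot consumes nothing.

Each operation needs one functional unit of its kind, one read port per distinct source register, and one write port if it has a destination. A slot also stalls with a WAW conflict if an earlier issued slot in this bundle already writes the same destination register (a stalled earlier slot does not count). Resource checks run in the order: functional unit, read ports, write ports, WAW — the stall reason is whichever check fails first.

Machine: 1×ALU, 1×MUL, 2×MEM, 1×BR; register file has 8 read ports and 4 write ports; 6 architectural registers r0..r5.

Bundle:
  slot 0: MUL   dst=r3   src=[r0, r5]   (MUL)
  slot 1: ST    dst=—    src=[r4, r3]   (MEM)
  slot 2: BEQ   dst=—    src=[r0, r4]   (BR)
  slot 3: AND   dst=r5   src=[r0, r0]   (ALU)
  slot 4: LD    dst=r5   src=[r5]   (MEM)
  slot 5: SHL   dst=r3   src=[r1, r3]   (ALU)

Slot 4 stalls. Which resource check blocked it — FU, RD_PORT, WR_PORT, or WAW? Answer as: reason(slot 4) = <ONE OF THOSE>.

reason(slot 4) = WAW

[0] MUL needs rd=2 wr=1: ok; after: ALU=1 MUL=0 MEM=2 BR=1, R=6, W=3
[1] MEM needs rd=2 wr=0: ok; after: ALU=1 MUL=0 MEM=1 BR=1, R=4, W=3
[2] BR needs rd=2 wr=0: ok; after: ALU=1 MUL=0 MEM=1 BR=0, R=2, W=3
[3] ALU needs rd=1 wr=1: ok; after: ALU=0 MUL=0 MEM=1 BR=0, R=1, W=2
[4] MEM needs rd=1 wr=1: WAW; after: ALU=0 MUL=0 MEM=1 BR=0, R=1, W=2
[5] ALU needs rd=2 wr=1: FU; after: ALU=0 MUL=0 MEM=1 BR=0, R=1, W=2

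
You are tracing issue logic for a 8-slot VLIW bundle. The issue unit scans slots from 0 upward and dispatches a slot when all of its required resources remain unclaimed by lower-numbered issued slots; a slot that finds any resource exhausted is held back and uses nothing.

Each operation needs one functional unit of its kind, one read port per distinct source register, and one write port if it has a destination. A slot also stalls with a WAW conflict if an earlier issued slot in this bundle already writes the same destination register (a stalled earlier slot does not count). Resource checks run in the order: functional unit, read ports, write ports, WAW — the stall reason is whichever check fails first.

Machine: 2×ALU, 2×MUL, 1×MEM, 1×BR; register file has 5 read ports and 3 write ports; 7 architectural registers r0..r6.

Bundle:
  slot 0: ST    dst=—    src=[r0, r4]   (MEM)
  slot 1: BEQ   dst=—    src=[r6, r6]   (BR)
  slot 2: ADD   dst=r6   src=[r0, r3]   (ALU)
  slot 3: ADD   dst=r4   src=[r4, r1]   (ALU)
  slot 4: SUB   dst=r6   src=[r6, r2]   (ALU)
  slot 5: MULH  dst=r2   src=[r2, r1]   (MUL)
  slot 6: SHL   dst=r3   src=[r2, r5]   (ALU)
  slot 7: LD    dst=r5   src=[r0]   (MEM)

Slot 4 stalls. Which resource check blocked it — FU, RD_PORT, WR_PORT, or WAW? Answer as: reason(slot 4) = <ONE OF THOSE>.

  0. MEM ⇒ go  {2A/2Mu/0Ld/1B | 3r 3w}
  1. BR ⇒ go  {2A/2Mu/0Ld/0B | 2r 3w}
  2. ALU→r6 ⇒ go  {1A/2Mu/0Ld/0B | 0r 2w}
  3. ALU→r4 ⇒ no(RD_PORT)  {1A/2Mu/0Ld/0B | 0r 2w}
  4. ALU→r6 ⇒ no(RD_PORT)  {1A/2Mu/0Ld/0B | 0r 2w}
  5. MUL→r2 ⇒ no(RD_PORT)  {1A/2Mu/0Ld/0B | 0r 2w}
  6. ALU→r3 ⇒ no(RD_PORT)  {1A/2Mu/0Ld/0B | 0r 2w}
  7. MEM→r5 ⇒ no(FU)  {1A/2Mu/0Ld/0B | 0r 2w}

reason(slot 4) = RD_PORT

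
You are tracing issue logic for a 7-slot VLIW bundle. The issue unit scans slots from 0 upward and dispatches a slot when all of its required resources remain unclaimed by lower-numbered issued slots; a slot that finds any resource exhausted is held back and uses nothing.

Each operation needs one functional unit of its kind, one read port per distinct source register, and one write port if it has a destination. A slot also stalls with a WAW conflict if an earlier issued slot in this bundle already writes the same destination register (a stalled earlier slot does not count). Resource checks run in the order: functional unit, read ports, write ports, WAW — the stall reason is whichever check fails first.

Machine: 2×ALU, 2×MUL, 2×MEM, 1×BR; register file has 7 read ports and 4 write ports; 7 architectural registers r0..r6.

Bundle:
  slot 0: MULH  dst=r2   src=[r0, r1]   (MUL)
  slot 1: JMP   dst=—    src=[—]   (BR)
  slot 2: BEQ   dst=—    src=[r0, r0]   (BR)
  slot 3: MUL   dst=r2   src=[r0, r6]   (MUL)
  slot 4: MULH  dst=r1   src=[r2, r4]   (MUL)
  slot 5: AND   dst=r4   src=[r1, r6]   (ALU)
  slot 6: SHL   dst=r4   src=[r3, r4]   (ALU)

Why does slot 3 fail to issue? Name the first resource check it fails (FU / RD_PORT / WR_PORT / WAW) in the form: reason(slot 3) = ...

reason(slot 3) = WAW

(0) want 1×MUL +2rd +1wr — yes → AL2|MU1|ME2|BR1|rd5|wr3
(1) want 1×BR +0rd +0wr — yes → AL2|MU1|ME2|BR0|rd5|wr3
(2) want 1×BR +1rd +0wr — FU → AL2|MU1|ME2|BR0|rd5|wr3
(3) want 1×MUL +2rd +1wr — WAW → AL2|MU1|ME2|BR0|rd5|wr3
(4) want 1×MUL +2rd +1wr — yes → AL2|MU0|ME2|BR0|rd3|wr2
(5) want 1×ALU +2rd +1wr — yes → AL1|MU0|ME2|BR0|rd1|wr1
(6) want 1×ALU +2rd +1wr — RD_PORT → AL1|MU0|ME2|BR0|rd1|wr1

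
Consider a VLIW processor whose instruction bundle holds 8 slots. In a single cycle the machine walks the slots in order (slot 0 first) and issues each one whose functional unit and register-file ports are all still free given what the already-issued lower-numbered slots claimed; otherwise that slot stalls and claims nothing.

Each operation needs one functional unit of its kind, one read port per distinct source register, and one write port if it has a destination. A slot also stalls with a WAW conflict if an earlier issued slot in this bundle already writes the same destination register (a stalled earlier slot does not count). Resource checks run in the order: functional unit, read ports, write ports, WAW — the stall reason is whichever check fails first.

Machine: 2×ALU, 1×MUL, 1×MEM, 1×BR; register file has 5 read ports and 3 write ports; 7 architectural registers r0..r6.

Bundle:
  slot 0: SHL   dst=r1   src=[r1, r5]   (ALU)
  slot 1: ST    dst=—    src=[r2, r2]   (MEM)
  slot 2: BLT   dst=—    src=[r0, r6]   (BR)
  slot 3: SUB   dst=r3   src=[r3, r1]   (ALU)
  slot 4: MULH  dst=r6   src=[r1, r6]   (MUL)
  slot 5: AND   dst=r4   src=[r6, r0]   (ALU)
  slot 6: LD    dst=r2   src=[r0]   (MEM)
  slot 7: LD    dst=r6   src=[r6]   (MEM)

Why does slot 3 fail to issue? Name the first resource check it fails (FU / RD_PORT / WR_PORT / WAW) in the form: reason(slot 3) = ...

reason(slot 3) = RD_PORT

(0) want 1×ALU +2rd +1wr — yes → AL1|MU1|ME1|BR1|rd3|wr2
(1) want 1×MEM +1rd +0wr — yes → AL1|MU1|ME0|BR1|rd2|wr2
(2) want 1×BR +2rd +0wr — yes → AL1|MU1|ME0|BR0|rd0|wr2
(3) want 1×ALU +2rd +1wr — RD_PORT → AL1|MU1|ME0|BR0|rd0|wr2
(4) want 1×MUL +2rd +1wr — RD_PORT → AL1|MU1|ME0|BR0|rd0|wr2
(5) want 1×ALU +2rd +1wr — RD_PORT → AL1|MU1|ME0|BR0|rd0|wr2
(6) want 1×MEM +1rd +1wr — FU → AL1|MU1|ME0|BR0|rd0|wr2
(7) want 1×MEM +1rd +1wr — FU → AL1|MU1|ME0|BR0|rd0|wr2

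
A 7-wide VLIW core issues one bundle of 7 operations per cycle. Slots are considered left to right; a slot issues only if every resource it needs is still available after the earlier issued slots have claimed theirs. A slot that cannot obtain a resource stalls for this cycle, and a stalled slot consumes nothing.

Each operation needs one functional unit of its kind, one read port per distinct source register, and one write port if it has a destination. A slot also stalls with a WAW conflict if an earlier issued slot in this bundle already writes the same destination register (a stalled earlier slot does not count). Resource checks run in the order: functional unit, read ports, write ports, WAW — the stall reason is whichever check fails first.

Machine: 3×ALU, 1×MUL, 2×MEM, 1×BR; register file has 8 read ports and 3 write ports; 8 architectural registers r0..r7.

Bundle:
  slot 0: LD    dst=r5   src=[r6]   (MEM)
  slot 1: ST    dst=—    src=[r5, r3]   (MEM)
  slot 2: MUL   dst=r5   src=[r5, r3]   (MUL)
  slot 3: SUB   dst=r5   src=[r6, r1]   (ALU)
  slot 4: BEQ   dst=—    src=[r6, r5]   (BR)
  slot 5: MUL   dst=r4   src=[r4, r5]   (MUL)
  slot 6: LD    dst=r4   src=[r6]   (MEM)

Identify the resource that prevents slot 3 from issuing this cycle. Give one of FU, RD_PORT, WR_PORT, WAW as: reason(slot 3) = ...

  0. MEM→r5 ⇒ go  {3A/1Mu/1Ld/1B | 7r 2w}
  1. MEM ⇒ go  {3A/1Mu/0Ld/1B | 5r 2w}
  2. MUL→r5 ⇒ no(WAW)  {3A/1Mu/0Ld/1B | 5r 2w}
  3. ALU→r5 ⇒ no(WAW)  {3A/1Mu/0Ld/1B | 5r 2w}
  4. BR ⇒ go  {3A/1Mu/0Ld/0B | 3r 2w}
  5. MUL→r4 ⇒ go  {3A/0Mu/0Ld/0B | 1r 1w}
  6. MEM→r4 ⇒ no(FU)  {3A/0Mu/0Ld/0B | 1r 1w}

reason(slot 3) = WAW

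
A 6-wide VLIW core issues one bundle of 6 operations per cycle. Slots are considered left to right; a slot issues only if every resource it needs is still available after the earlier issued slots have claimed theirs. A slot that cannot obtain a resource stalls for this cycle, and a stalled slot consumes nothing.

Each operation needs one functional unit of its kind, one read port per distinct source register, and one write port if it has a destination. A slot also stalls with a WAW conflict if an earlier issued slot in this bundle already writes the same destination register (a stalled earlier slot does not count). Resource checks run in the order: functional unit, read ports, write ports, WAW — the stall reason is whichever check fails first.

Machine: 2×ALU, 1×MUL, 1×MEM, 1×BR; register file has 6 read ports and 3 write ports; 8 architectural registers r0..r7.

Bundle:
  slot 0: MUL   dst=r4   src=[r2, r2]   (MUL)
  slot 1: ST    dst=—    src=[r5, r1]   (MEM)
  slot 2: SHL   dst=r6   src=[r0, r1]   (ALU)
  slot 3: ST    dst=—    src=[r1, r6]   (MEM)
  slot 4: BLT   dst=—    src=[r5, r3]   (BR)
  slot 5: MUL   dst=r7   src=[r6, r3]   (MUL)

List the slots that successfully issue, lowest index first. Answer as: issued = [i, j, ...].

slot 0 (MUL): ISSUE — free A2,Mu0,Ld1,B1 rp5 wp2
slot 1 (MEM): ISSUE — free A2,Mu0,Ld0,B1 rp3 wp2
slot 2 (ALU): ISSUE — free A1,Mu0,Ld0,B1 rp1 wp1
slot 3 (MEM): stall FU — free A1,Mu0,Ld0,B1 rp1 wp1
slot 4 (BR): stall RD_PORT — free A1,Mu0,Ld0,B1 rp1 wp1
slot 5 (MUL): stall FU — free A1,Mu0,Ld0,B1 rp1 wp1

issued = [0, 1, 2]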